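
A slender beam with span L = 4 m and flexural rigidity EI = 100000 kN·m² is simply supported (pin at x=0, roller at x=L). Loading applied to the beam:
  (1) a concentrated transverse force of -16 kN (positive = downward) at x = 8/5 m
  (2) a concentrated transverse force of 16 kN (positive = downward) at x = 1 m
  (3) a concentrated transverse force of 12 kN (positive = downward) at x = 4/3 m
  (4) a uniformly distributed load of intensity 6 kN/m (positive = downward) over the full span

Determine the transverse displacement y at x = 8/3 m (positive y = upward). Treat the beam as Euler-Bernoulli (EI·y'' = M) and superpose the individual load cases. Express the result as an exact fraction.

y(8/3) = -9961/42187500 m

Load 1 — point force P=-16 kN at a=8/5 m (b=L-a=12/5):
  y_1 = -Pa(L-x)(2Lx-a²-x²)/(6LEI)  [x>a] = -(-16)·(8/5)·(4-(8/3))·(2·4·(8/3)-(8/5)²-(8/3)²)/(6·4·100000) = 5248/31640625 m
Load 2 — point force P=16 kN at a=1 m (b=L-a=3):
  y_2 = -Pa(L-x)(2Lx-a²-x²)/(6LEI)  [x>a] = -16·1·(4-(8/3))·(2·4·(8/3)-1²-(8/3)²)/(6·4·100000) = -119/1012500 m
Load 3 — point force P=12 kN at a=4/3 m (b=L-a=8/3):
  y_3 = -Pa(L-x)(2Lx-a²-x²)/(6LEI)  [x>a] = -12·(4/3)·(4-(8/3))·(2·4·(8/3)-(4/3)²-(8/3)²)/(6·4·100000) = -28/253125 m
Load 4 — uniform load w=6 kN/m over full span:
  y_4 = -wx(L³-2Lx²+x³)/(24EI) = -6·(8/3)·(4³-2·4·(8/3)²+(8/3)³)/(24·100000) = -44/253125 m
Superposition: y = Σ y_i = -9961/42187500 m ≈ -0.000236 m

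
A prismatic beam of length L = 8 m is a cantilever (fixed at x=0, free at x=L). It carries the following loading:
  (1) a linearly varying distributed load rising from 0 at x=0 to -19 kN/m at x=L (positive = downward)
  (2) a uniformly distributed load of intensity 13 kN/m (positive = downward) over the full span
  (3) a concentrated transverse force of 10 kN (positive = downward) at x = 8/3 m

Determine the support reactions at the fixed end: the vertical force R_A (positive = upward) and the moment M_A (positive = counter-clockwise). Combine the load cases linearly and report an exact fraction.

R_A = 38 kN, M_A = 112/3 kN·m

Load 1 — triangular load w₀=-19 kN/m (0→w₀ over full span):
  R_A = w₀L/2 = (-19)·8/2 = -76 kN
  M_A = w₀L²/3 = (-19)·8²/3 = -1216/3 kN·m
Load 2 — uniform load w=13 kN/m over full span:
  R_A = wL = 13·8 = 104 kN
  M_A = wL²/2 = 13·8²/2 = 416 kN·m
Load 3 — point force P=10 kN at a=8/3 m (b=L-a=16/3):
  R_A = P = 10 kN
  M_A = Pa = 10·(8/3) = 80/3 kN·m
Superposition: R_A = 38 kN, M_A = 112/3 kN·m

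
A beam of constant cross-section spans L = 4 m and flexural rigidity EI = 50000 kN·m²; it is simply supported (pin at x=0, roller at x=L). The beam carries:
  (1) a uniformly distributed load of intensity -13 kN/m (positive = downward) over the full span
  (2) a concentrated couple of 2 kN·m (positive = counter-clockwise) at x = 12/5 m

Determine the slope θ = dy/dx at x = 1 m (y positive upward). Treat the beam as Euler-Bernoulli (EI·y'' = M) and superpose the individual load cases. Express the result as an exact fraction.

θ(1) = 2339/5000000 rad

Load 1 — uniform load w=-13 kN/m over full span:
  θ_1 = -w(L³-6Lx²+4x³)/(24EI) = -(-13)·(4³-6·4·1²+4·1³)/(24·50000) = 143/300000 rad
Load 2 — applied couple M₀=2 kN·m at a=12/5 m (b=L-a=8/5):
  θ_2 = (M₀x²/(2L)+C₁)/EI  [x≤a] with C₁=M₀(3b²-L²)/(6L)=-52/75 = (2·1²/(2·4)+(-52/75))/50000 = -133/15000000 rad
Superposition: θ = Σ θ_i = 2339/5000000 rad ≈ 0.000468 rad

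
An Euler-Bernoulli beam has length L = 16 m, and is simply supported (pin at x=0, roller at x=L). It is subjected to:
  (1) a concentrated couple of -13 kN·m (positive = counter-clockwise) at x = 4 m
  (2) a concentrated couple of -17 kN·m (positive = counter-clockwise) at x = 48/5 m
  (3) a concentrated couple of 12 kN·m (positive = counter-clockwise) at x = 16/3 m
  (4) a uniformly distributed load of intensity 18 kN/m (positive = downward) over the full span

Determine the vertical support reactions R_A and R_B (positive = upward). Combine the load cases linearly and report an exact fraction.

Load 1 — applied couple M₀=-13 kN·m at a=4 m (b=L-a=12):
  R_A = M₀/L = (-13)/16 = -13/16 kN
  R_B = -M₀/L = -(-13)/16 = 13/16 kN
Load 2 — applied couple M₀=-17 kN·m at a=48/5 m (b=L-a=32/5):
  R_A = M₀/L = (-17)/16 = -17/16 kN
  R_B = -M₀/L = -(-17)/16 = 17/16 kN
Load 3 — applied couple M₀=12 kN·m at a=16/3 m (b=L-a=32/3):
  R_A = M₀/L = 12/16 = 3/4 kN
  R_B = -M₀/L = -12/16 = -3/4 kN
Load 4 — uniform load w=18 kN/m over full span:
  R_A = wL/2 = 18·16/2 = 144 kN
  R_B = wL/2 = 18·16/2 = 144 kN
Superposition: R_A = 1143/8 kN, R_B = 1161/8 kN

R_A = 1143/8 kN, R_B = 1161/8 kN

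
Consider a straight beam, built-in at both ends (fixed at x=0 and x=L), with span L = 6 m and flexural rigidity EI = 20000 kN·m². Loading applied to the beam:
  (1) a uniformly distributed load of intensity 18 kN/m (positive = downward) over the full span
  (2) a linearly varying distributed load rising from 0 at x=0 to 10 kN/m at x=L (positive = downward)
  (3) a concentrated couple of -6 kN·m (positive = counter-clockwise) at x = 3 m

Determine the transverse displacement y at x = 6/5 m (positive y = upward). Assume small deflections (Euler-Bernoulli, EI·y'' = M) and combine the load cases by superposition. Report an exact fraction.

Load 1 — uniform load w=18 kN/m over full span:
  y_1 = -wx²(L-x)²/(24EI) = -18·(6/5)²·(6-(6/5))²/(24·20000) = -486/390625 m
Load 2 — triangular load w₀=10 kN/m (0→w₀ over full span):
  y_2 = -w₀x²(L-x)²(x+2L)/(120LEI) = -10·(6/5)²·(6-(6/5))²·((6/5)+2·6)/(120·6·20000) = -594/1953125 m
Load 3 — applied couple M₀=-6 kN·m at a=3 m (b=L-a=3):
  y_3 = (R_Ax³/6 - M_Ax²/2)/EI  [x≤a] with R_A=-3/2, M_A=-3/2 = ((-3/2)·(6/5)³/6 - (-3/2)·(6/5)²/2)/20000 = 81/2500000 m
Superposition: y = Σ y_i = -94743/62500000 m ≈ -0.001516 m

y(6/5) = -94743/62500000 m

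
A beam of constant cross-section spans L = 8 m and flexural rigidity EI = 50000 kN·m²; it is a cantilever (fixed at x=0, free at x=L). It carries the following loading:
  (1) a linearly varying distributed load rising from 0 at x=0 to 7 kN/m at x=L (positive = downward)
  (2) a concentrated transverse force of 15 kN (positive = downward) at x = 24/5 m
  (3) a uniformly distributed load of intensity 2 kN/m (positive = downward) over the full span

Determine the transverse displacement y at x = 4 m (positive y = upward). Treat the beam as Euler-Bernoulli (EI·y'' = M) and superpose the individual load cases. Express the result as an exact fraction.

y(4) = -1577/46875 m

Load 1 — triangular load w₀=7 kN/m (0→w₀ over full span):
  y_1 = (w₀Lx³/12-w₀L²x²/6-w₀x⁵/(120L))/EI = (7·8·4³/12-7·8²·4²/6-7·4⁵/(120·8))/50000 = -847/46875 m
Load 2 — point force P=15 kN at a=24/5 m (b=L-a=16/5):
  y_2 = -Px²(3a-x)/(6EI)  [x≤a] = -15·4²·(3·(24/5)-4)/(6·50000) = -26/3125 m
Load 3 — uniform load w=2 kN/m over full span:
  y_3 = -wx²(x²-4Lx+6L²)/(24EI) = -2·4²·(4²-4·8·4+6·8²)/(24·50000) = -68/9375 m
Superposition: y = Σ y_i = -1577/46875 m ≈ -0.033643 m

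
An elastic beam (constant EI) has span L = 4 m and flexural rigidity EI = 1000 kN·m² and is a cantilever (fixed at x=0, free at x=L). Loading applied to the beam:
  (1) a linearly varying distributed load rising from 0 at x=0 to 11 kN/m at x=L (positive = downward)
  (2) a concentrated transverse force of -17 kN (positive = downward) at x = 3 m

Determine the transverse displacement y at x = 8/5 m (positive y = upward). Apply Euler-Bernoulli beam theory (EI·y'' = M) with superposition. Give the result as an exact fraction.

y(8/5) = -38908/5859375 m

Load 1 — triangular load w₀=11 kN/m (0→w₀ over full span):
  y_1 = (w₀Lx³/12-w₀L²x²/6-w₀x⁵/(120L))/EI = (11·4·(8/5)³/12-11·4²·(8/5)²/6-11·(8/5)⁵/(120·4))/1000 = -353408/5859375 m
Load 2 — point force P=-17 kN at a=3 m (b=L-a=1):
  y_2 = -Px²(3a-x)/(6EI)  [x≤a] = -(-17)·(8/5)²·(3·3-(8/5))/(6·1000) = 2516/46875 m
Superposition: y = Σ y_i = -38908/5859375 m ≈ -0.006640 m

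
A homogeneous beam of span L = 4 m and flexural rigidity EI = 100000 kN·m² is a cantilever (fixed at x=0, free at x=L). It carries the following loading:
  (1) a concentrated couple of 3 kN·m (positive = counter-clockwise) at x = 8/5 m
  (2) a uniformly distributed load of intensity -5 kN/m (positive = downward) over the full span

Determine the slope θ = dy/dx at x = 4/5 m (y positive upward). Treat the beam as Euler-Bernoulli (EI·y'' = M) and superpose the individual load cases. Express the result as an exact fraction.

Load 1 — applied couple M₀=3 kN·m at a=8/5 m (b=L-a=12/5):
  θ_1 = M₀x/EI  [x≤a] = 3·(4/5)/100000 = 3/125000 rad
Load 2 — uniform load w=-5 kN/m over full span:
  θ_2 = -wx(x²-3Lx+3L²)/(6EI) = -(-5)·(4/5)·((4/5)²-3·4·(4/5)+3·4²)/(6·100000) = 61/234375 rad
Superposition: θ = Σ θ_i = 533/1875000 rad ≈ 0.000284 rad

θ(4/5) = 533/1875000 rad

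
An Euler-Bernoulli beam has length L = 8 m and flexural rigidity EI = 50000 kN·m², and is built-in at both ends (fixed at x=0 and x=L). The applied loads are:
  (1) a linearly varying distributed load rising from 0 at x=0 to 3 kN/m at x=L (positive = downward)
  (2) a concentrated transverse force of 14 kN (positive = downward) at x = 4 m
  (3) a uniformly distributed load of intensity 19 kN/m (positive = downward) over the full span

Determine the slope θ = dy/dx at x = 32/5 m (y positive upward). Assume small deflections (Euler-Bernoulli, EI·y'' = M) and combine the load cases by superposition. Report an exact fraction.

θ(32/5) = 3821/1953125 rad

Load 1 — triangular load w₀=3 kN/m (0→w₀ over full span):
  θ_1 = -w₀(2x(L-x)(L-2x)(x+2L)+x²(L-x)²)/(120LEI) = -3·(2·(32/5)·(8-(32/5))·(8-2·(32/5))·((32/5)+2·8)+(32/5)²·(8-(32/5))²)/(120·8·50000) = 256/1953125 rad
Load 2 — point force P=14 kN at a=4 m (b=L-a=4):
  θ_2 = Pa²(L-x)(2bL-(3b+a)(L-x))/(2L³EI)  [x>a] = 14·4²·(8-(32/5))·(2·4·8-(3·4+4)·(8-(32/5)))/(2·8³·50000) = 21/78125 rad
Load 3 — uniform load w=19 kN/m over full span:
  θ_3 = -wx(L-x)(L-2x)/(12EI) = -19·(32/5)·(8-(32/5))·(8-2·(32/5))/(12·50000) = 608/390625 rad
Superposition: θ = Σ θ_i = 3821/1953125 rad ≈ 0.001956 rad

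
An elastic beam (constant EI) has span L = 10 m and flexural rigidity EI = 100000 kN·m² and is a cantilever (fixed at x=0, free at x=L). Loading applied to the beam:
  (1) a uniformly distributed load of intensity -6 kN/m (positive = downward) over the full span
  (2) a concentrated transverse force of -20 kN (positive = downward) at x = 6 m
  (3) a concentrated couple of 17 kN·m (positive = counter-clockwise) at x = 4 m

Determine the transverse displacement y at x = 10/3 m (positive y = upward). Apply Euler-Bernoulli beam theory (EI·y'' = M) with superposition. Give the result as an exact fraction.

Load 1 — uniform load w=-6 kN/m over full span:
  y_1 = -wx²(x²-4Lx+6L²)/(24EI) = -(-6)·(10/3)²·((10/3)²-4·10·(10/3)+6·10²)/(24·100000) = 43/3240 m
Load 2 — point force P=-20 kN at a=6 m (b=L-a=4):
  y_2 = -Px²(3a-x)/(6EI)  [x≤a] = -(-20)·(10/3)²·(3·6-(10/3))/(6·100000) = 11/2025 m
Load 3 — applied couple M₀=17 kN·m at a=4 m (b=L-a=6):
  y_3 = M₀x²/(2EI)  [x≤a] = 17·(10/3)²/(2·100000) = 17/18000 m
Superposition: y = Σ y_i = 1061/54000 m ≈ 0.019648 m

y(10/3) = 1061/54000 m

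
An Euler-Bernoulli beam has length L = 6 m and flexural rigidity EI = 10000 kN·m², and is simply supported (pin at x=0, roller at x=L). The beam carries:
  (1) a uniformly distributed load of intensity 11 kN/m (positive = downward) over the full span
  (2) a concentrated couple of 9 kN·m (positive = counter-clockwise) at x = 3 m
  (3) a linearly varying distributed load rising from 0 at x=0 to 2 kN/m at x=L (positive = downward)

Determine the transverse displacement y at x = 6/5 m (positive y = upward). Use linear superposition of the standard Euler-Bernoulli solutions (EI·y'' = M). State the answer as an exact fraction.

y(6/5) = -3813291/312500000 m

Load 1 — uniform load w=11 kN/m over full span:
  y_1 = -wx(L³-2Lx²+x³)/(24EI) = -11·(6/5)·(6³-2·6·(6/5)²+(6/5)³)/(24·10000) = -8613/781250 m
Load 2 — applied couple M₀=9 kN·m at a=3 m (b=L-a=3):
  y_2 = (M₀x³/(6L)+C₁x)/EI  [x≤a] with C₁=M₀(3b²-L²)/(6L)=-9/4 = (9·(6/5)³/(6·6)+(-9/4)·(6/5))/10000 = -567/2500000 m
Load 3 — triangular load w₀=2 kN/m (0→w₀ over full span):
  y_3 = -w₀x(7L⁴-10L²x²+3x⁴)/(360LEI) = -2·(6/5)·(7·6⁴-10·6²·(6/5)²+3·(6/5)⁴)/(360·6·10000) = -9288/9765625 m
Superposition: y = Σ y_i = -3813291/312500000 m ≈ -0.012203 m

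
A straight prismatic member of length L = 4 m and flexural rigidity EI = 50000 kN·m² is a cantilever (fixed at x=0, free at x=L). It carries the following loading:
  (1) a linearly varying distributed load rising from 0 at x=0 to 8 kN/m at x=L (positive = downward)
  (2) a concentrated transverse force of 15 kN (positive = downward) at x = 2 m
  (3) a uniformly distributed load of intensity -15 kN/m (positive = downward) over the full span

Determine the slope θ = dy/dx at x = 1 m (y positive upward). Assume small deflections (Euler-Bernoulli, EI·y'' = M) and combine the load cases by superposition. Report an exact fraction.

Load 1 — triangular load w₀=8 kN/m (0→w₀ over full span):
  θ_1 = (w₀Lx²/4-w₀L²x/3-w₀x⁴/(24L))/EI = (8·4·1²/4-8·4²·1/3-8·1⁴/(24·4))/50000 = -139/200000 rad
Load 2 — point force P=15 kN at a=2 m (b=L-a=2):
  θ_2 = -Px(2a-x)/(2EI)  [x≤a] = -15·1·(2·2-1)/(2·50000) = -9/20000 rad
Load 3 — uniform load w=-15 kN/m over full span:
  θ_3 = -wx(x²-3Lx+3L²)/(6EI) = -(-15)·1·(1²-3·4·1+3·4²)/(6·50000) = 37/20000 rad
Superposition: θ = Σ θ_i = 141/200000 rad ≈ 0.000705 rad

θ(1) = 141/200000 rad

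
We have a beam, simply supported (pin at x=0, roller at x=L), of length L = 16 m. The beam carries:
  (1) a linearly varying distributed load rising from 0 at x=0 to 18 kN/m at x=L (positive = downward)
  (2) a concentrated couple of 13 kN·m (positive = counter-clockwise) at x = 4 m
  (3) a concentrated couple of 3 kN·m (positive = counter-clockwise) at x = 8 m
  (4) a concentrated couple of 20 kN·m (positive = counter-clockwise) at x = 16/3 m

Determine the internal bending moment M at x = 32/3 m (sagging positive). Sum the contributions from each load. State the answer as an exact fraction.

M(32/3) = 2452/9 kN·m

Load 1 — triangular load w₀=18 kN/m (0→w₀ over full span):
  M_1 = w₀Lx/6 - w₀x³/(6L) = 18·16·(32/3)/6 - 18·(32/3)³/(6·16) = 2560/9 kN·m
Load 2 — applied couple M₀=13 kN·m at a=4 m (b=L-a=12):
  M_2 = M₀x/L - M₀  [x>a] = 13·(32/3)/16 - 13 = -13/3 kN·m
Load 3 — applied couple M₀=3 kN·m at a=8 m (b=L-a=8):
  M_3 = M₀x/L - M₀  [x>a] = 3·(32/3)/16 - 3 = -1 kN·m
Load 4 — applied couple M₀=20 kN·m at a=16/3 m (b=L-a=32/3):
  M_4 = M₀x/L - M₀  [x>a] = 20·(32/3)/16 - 20 = -20/3 kN·m
Superposition: M = Σ M_i = 2452/9 kN·m ≈ 272.444444 kN·m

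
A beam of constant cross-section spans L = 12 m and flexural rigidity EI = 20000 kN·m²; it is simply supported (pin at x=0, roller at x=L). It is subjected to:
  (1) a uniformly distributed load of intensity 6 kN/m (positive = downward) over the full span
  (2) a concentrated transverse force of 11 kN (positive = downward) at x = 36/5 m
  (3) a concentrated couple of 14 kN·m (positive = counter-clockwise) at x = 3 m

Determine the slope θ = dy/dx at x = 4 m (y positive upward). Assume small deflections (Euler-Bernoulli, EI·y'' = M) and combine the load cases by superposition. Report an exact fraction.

Load 1 — uniform load w=6 kN/m over full span:
  θ_1 = -w(L³-6Lx²+4x³)/(24EI) = -6·(12³-6·12·4²+4·4³)/(24·20000) = -13/1250 rad
Load 2 — point force P=11 kN at a=36/5 m (b=L-a=24/5):
  θ_2 = -Pb(L²-b²-3x²)/(6LEI)  [x≤a] = -11·(24/5)·(12²-(24/5)²-3·4²)/(6·12·20000) = -209/78125 rad
Load 3 — applied couple M₀=14 kN·m at a=3 m (b=L-a=9):
  θ_3 = (M₀x²/(2L)-M₀(x-a)+C₁)/EI  [x>a] with C₁=M₀(3b²-L²)/(6L)=77/4 = (14·4²/(2·12)-14·(4-3)+(77/4))/20000 = 7/9600 rad
Superposition: θ = Σ θ_i = -370381/30000000 rad ≈ -0.012346 rad

θ(4) = -370381/30000000 rad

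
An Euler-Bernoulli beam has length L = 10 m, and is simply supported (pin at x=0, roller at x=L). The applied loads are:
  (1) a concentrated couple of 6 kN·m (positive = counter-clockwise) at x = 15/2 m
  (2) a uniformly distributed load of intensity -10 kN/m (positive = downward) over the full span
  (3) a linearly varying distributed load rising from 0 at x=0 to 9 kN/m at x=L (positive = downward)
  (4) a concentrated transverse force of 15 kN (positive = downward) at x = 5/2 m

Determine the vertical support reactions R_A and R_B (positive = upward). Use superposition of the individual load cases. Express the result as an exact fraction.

Load 1 — applied couple M₀=6 kN·m at a=15/2 m (b=L-a=5/2):
  R_A = M₀/L = 6/10 = 3/5 kN
  R_B = -M₀/L = -6/10 = -3/5 kN
Load 2 — uniform load w=-10 kN/m over full span:
  R_A = wL/2 = (-10)·10/2 = -50 kN
  R_B = wL/2 = (-10)·10/2 = -50 kN
Load 3 — triangular load w₀=9 kN/m (0→w₀ over full span):
  R_A = w₀L/6 = 9·10/6 = 15 kN
  R_B = w₀L/3 = 9·10/3 = 30 kN
Load 4 — point force P=15 kN at a=5/2 m (b=L-a=15/2):
  R_A = Pb/L = 15·(15/2)/10 = 45/4 kN
  R_B = Pa/L = 15·(5/2)/10 = 15/4 kN
Superposition: R_A = -463/20 kN, R_B = -337/20 kN

R_A = -463/20 kN, R_B = -337/20 kN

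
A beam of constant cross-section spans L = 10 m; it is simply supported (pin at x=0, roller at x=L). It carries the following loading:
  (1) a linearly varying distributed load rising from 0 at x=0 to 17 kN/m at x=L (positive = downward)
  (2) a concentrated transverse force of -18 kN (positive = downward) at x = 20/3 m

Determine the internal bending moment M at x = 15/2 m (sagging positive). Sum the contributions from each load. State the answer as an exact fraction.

Load 1 — triangular load w₀=17 kN/m (0→w₀ over full span):
  M_1 = w₀Lx/6 - w₀x³/(6L) = 17·10·(15/2)/6 - 17·(15/2)³/(6·10) = 2975/32 kN·m
Load 2 — point force P=-18 kN at a=20/3 m (b=L-a=10/3):
  M_2 = Pa(L-x)/L  [x>a] = (-18)·(20/3)·(10-(15/2))/10 = -30 kN·m
Superposition: M = Σ M_i = 2015/32 kN·m ≈ 62.968750 kN·m

M(15/2) = 2015/32 kN·m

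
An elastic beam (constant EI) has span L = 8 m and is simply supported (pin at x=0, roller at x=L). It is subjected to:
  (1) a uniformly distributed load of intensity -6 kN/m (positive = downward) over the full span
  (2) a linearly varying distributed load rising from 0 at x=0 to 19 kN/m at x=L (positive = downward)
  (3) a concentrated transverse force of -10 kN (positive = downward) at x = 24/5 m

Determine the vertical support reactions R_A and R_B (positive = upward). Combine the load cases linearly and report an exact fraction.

R_A = -8/3 kN, R_B = 62/3 kN

Load 1 — uniform load w=-6 kN/m over full span:
  R_A = wL/2 = (-6)·8/2 = -24 kN
  R_B = wL/2 = (-6)·8/2 = -24 kN
Load 2 — triangular load w₀=19 kN/m (0→w₀ over full span):
  R_A = w₀L/6 = 19·8/6 = 76/3 kN
  R_B = w₀L/3 = 19·8/3 = 152/3 kN
Load 3 — point force P=-10 kN at a=24/5 m (b=L-a=16/5):
  R_A = Pb/L = (-10)·(16/5)/8 = -4 kN
  R_B = Pa/L = (-10)·(24/5)/8 = -6 kN
Superposition: R_A = -8/3 kN, R_B = 62/3 kN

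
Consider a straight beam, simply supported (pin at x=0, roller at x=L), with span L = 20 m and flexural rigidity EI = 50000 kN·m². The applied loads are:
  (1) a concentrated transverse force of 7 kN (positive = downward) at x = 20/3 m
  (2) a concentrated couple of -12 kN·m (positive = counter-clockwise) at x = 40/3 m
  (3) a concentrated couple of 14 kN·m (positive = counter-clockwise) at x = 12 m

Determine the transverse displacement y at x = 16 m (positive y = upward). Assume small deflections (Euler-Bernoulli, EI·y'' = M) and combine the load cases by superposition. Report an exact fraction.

Load 1 — point force P=7 kN at a=20/3 m (b=L-a=40/3):
  y_1 = -Pa(L-x)(2Lx-a²-x²)/(6LEI)  [x>a] = -7·(20/3)·(20-16)·(2·20·16-(20/3)²-16²)/(6·20·50000) = -2674/253125 m
Load 2 — applied couple M₀=-12 kN·m at a=40/3 m (b=L-a=20/3):
  y_2 = (M₀x³/(6L)-M₀(x-a)²/2+C₁x)/EI  [x>a] with C₁=M₀(3b²-L²)/(6L)=80/3 = ((-12)·16³/(6·20)-(-12)·(16-(40/3))²/2+(80/3)·16)/50000 = 56/46875 m
Load 3 — applied couple M₀=14 kN·m at a=12 m (b=L-a=8):
  y_3 = (M₀x³/(6L)-M₀(x-a)²/2+C₁x)/EI  [x>a] with C₁=M₀(3b²-L²)/(6L)=-364/15 = (14·16³/(6·20)-14·(16-12)²/2+(-364/15)·16)/50000 = -7/15625 m
Superposition: y = Σ y_i = -497/50625 m ≈ -0.009817 m

y(16) = -497/50625 m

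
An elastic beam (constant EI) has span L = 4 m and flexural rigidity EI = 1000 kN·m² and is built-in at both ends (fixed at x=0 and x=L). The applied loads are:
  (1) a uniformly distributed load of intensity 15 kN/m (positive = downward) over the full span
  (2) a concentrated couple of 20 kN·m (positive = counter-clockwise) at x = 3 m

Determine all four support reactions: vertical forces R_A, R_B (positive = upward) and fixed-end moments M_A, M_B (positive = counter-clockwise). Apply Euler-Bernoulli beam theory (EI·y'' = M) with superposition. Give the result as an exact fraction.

R_A = 285/8 kN, M_A = 105/4 kN·m, R_B = 195/8 kN, M_B = -95/4 kN·m

Load 1 — uniform load w=15 kN/m over full span:
  R_A = wL/2 = 15·4/2 = 30 kN
  M_A = wL²/12 = 15·4²/12 = 20 kN·m
  R_B = wL/2 = 15·4/2 = 30 kN
  M_B = -wL²/12 = -15·4²/12 = -20 kN·m
Load 2 — applied couple M₀=20 kN·m at a=3 m (b=L-a=1):
  R_A = 6M₀ab/L³ = 6·20·3·1/4³ = 45/8 kN
  M_A = M₀b(2a-b)/L² = 20·1·(2·3-1)/4² = 25/4 kN·m
  R_B = -6M₀ab/L³ = -6·20·3·1/4³ = -45/8 kN
  M_B = M₀a(2b-a)/L² = 20·3·(2·1-3)/4² = -15/4 kN·m
Superposition: R_A = 285/8 kN, M_A = 105/4 kN·m, R_B = 195/8 kN, M_B = -95/4 kN·m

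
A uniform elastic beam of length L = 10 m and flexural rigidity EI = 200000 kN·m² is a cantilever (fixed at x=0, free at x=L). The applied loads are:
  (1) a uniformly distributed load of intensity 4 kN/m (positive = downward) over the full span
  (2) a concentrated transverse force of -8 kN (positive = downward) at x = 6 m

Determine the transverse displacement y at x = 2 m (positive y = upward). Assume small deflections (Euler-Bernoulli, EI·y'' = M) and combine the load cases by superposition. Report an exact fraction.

y(2) = -33/25000 m

Load 1 — uniform load w=4 kN/m over full span:
  y_1 = -wx²(x²-4Lx+6L²)/(24EI) = -4·2²·(2²-4·10·2+6·10²)/(24·200000) = -131/75000 m
Load 2 — point force P=-8 kN at a=6 m (b=L-a=4):
  y_2 = -Px²(3a-x)/(6EI)  [x≤a] = -(-8)·2²·(3·6-2)/(6·200000) = 4/9375 m
Superposition: y = Σ y_i = -33/25000 m ≈ -0.001320 m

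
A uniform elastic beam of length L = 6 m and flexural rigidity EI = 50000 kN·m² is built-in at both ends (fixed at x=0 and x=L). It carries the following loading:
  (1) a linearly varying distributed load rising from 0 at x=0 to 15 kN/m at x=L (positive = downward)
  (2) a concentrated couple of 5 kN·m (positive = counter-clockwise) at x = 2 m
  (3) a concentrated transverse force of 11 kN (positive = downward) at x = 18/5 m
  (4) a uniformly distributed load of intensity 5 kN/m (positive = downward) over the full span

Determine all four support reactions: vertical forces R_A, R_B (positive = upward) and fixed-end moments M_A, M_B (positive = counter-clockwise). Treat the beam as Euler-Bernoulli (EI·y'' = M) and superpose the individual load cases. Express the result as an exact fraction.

R_A = 75337/2250 kN, M_A = 4917/125 kN·m, R_B = 118163/2250 kN, M_B = -18689/375 kN·m

Load 1 — triangular load w₀=15 kN/m (0→w₀ over full span):
  R_A = 3w₀L/20 = 3·15·6/20 = 27/2 kN
  M_A = w₀L²/30 = 15·6²/30 = 18 kN·m
  R_B = 7w₀L/20 = 7·15·6/20 = 63/2 kN
  M_B = -w₀L²/20 = -15·6²/20 = -27 kN·m
Load 2 — applied couple M₀=5 kN·m at a=2 m (b=L-a=4):
  R_A = 6M₀ab/L³ = 6·5·2·4/6³ = 10/9 kN
  M_A = M₀b(2a-b)/L² = 5·4·(2·2-4)/6² = 0 kN·m
  R_B = -6M₀ab/L³ = -6·5·2·4/6³ = -10/9 kN
  M_B = M₀a(2b-a)/L² = 5·2·(2·4-2)/6² = 5/3 kN·m
Load 3 — point force P=11 kN at a=18/5 m (b=L-a=12/5):
  R_A = Pb²(3a+b)/L³ = 11·(12/5)²·(3·(18/5)+(12/5))/6³ = 484/125 kN
  M_A = Pab²/L² = 11·(18/5)·(12/5)²/6² = 792/125 kN·m
  R_B = Pa²(a+3b)/L³ = 11·(18/5)²·((18/5)+3·(12/5))/6³ = 891/125 kN
  M_B = -Pa²b/L² = -11·(18/5)²·(12/5)/6² = -1188/125 kN·m
Load 4 — uniform load w=5 kN/m over full span:
  R_A = wL/2 = 5·6/2 = 15 kN
  M_A = wL²/12 = 5·6²/12 = 15 kN·m
  R_B = wL/2 = 5·6/2 = 15 kN
  M_B = -wL²/12 = -5·6²/12 = -15 kN·m
Superposition: R_A = 75337/2250 kN, M_A = 4917/125 kN·m, R_B = 118163/2250 kN, M_B = -18689/375 kN·m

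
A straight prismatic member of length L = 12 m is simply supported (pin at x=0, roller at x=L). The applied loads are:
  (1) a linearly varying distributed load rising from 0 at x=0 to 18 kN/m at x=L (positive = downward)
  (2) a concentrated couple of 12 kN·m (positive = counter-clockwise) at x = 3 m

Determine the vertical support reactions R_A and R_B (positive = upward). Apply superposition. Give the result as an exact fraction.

R_A = 37 kN, R_B = 71 kN

Load 1 — triangular load w₀=18 kN/m (0→w₀ over full span):
  R_A = w₀L/6 = 18·12/6 = 36 kN
  R_B = w₀L/3 = 18·12/3 = 72 kN
Load 2 — applied couple M₀=12 kN·m at a=3 m (b=L-a=9):
  R_A = M₀/L = 12/12 = 1 kN
  R_B = -M₀/L = -12/12 = -1 kN
Superposition: R_A = 37 kN, R_B = 71 kN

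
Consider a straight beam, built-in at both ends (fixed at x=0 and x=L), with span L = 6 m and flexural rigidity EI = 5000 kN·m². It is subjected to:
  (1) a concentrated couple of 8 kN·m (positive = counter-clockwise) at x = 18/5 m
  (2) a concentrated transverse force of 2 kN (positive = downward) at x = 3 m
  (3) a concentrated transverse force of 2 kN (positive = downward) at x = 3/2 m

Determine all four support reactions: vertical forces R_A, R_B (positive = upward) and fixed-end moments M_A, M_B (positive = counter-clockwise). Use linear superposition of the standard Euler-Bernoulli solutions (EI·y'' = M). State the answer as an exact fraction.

R_A = 1843/400 kN, M_A = 2299/400 kN·m, R_B = -243/400 kN, M_B = -441/400 kN·m

Load 1 — applied couple M₀=8 kN·m at a=18/5 m (b=L-a=12/5):
  R_A = 6M₀ab/L³ = 6·8·(18/5)·(12/5)/6³ = 48/25 kN
  M_A = M₀b(2a-b)/L² = 8·(12/5)·(2·(18/5)-(12/5))/6² = 64/25 kN·m
  R_B = -6M₀ab/L³ = -6·8·(18/5)·(12/5)/6³ = -48/25 kN
  M_B = M₀a(2b-a)/L² = 8·(18/5)·(2·(12/5)-(18/5))/6² = 24/25 kN·m
Load 2 — point force P=2 kN at a=3 m (b=L-a=3):
  R_A = Pb²(3a+b)/L³ = 2·3²·(3·3+3)/6³ = 1 kN
  M_A = Pab²/L² = 2·3·3²/6² = 3/2 kN·m
  R_B = Pa²(a+3b)/L³ = 2·3²·(3+3·3)/6³ = 1 kN
  M_B = -Pa²b/L² = -2·3²·3/6² = -3/2 kN·m
Load 3 — point force P=2 kN at a=3/2 m (b=L-a=9/2):
  R_A = Pb²(3a+b)/L³ = 2·(9/2)²·(3·(3/2)+(9/2))/6³ = 27/16 kN
  M_A = Pab²/L² = 2·(3/2)·(9/2)²/6² = 27/16 kN·m
  R_B = Pa²(a+3b)/L³ = 2·(3/2)²·((3/2)+3·(9/2))/6³ = 5/16 kN
  M_B = -Pa²b/L² = -2·(3/2)²·(9/2)/6² = -9/16 kN·m
Superposition: R_A = 1843/400 kN, M_A = 2299/400 kN·m, R_B = -243/400 kN, M_B = -441/400 kN·m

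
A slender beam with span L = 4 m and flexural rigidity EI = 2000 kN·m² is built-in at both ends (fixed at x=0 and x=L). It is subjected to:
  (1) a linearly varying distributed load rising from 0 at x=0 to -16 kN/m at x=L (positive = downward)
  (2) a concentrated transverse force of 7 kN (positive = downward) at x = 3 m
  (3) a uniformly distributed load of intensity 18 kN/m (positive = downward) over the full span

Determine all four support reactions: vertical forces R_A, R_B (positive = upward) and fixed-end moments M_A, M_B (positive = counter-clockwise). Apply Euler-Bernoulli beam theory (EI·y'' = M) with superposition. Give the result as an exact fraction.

R_A = 4399/160 kN, M_A = 4027/240 kN·m, R_B = 3121/160 kN, M_B = -1211/80 kN·m

Load 1 — triangular load w₀=-16 kN/m (0→w₀ over full span):
  R_A = 3w₀L/20 = 3·(-16)·4/20 = -48/5 kN
  M_A = w₀L²/30 = (-16)·4²/30 = -128/15 kN·m
  R_B = 7w₀L/20 = 7·(-16)·4/20 = -112/5 kN
  M_B = -w₀L²/20 = -(-16)·4²/20 = 64/5 kN·m
Load 2 — point force P=7 kN at a=3 m (b=L-a=1):
  R_A = Pb²(3a+b)/L³ = 7·1²·(3·3+1)/4³ = 35/32 kN
  M_A = Pab²/L² = 7·3·1²/4² = 21/16 kN·m
  R_B = Pa²(a+3b)/L³ = 7·3²·(3+3·1)/4³ = 189/32 kN
  M_B = -Pa²b/L² = -7·3²·1/4² = -63/16 kN·m
Load 3 — uniform load w=18 kN/m over full span:
  R_A = wL/2 = 18·4/2 = 36 kN
  M_A = wL²/12 = 18·4²/12 = 24 kN·m
  R_B = wL/2 = 18·4/2 = 36 kN
  M_B = -wL²/12 = -18·4²/12 = -24 kN·m
Superposition: R_A = 4399/160 kN, M_A = 4027/240 kN·m, R_B = 3121/160 kN, M_B = -1211/80 kN·m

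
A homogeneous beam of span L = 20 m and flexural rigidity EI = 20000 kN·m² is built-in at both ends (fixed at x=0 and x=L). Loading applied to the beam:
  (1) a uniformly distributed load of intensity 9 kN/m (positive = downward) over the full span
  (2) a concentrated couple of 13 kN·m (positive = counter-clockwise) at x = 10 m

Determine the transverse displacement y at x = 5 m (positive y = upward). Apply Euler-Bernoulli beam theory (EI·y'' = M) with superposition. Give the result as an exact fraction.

Load 1 — uniform load w=9 kN/m over full span:
  y_1 = -wx²(L-x)²/(24EI) = -9·5²·(20-5)²/(24·20000) = -27/256 m
Load 2 — applied couple M₀=13 kN·m at a=10 m (b=L-a=10):
  y_2 = (R_Ax³/6 - M_Ax²/2)/EI  [x≤a] with R_A=39/40, M_A=13/4 = ((39/40)·5³/6 - (13/4)·5²/2)/20000 = -13/12800 m
Superposition: y = Σ y_i = -1363/12800 m ≈ -0.106484 m

y(5) = -1363/12800 m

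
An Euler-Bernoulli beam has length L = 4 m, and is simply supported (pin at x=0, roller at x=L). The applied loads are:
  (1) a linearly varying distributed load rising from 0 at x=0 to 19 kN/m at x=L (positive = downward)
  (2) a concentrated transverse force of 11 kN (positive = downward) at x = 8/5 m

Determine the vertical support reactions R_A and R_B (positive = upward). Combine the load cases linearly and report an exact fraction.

Load 1 — triangular load w₀=19 kN/m (0→w₀ over full span):
  R_A = w₀L/6 = 19·4/6 = 38/3 kN
  R_B = w₀L/3 = 19·4/3 = 76/3 kN
Load 2 — point force P=11 kN at a=8/5 m (b=L-a=12/5):
  R_A = Pb/L = 11·(12/5)/4 = 33/5 kN
  R_B = Pa/L = 11·(8/5)/4 = 22/5 kN
Superposition: R_A = 289/15 kN, R_B = 446/15 kN

R_A = 289/15 kN, R_B = 446/15 kN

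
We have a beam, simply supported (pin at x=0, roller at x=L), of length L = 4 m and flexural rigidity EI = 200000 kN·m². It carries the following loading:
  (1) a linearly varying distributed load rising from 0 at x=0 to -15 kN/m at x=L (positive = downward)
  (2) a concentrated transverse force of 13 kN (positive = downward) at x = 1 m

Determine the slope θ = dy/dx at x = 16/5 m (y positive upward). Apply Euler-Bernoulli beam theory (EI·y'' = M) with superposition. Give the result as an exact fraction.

Load 1 — triangular load w₀=-15 kN/m (0→w₀ over full span):
  θ_1 = -w₀(7L⁴-30L²x²+15x⁴)/(360LEI) = -(-15)·(7·4⁴-30·4²·(16/5)²+15·(16/5)⁴)/(360·4·200000) = -757/9375000 rad
Load 2 — point force P=13 kN at a=1 m (b=L-a=3):
  θ_2 = -Pa(2L²-6Lx+3x²+a²)/(6LEI)  [x>a] = -13·1·(2·4²-6·4·(16/5)+3·(16/5)²+1²)/(6·4·200000) = 1417/40000000 rad
Superposition: θ = Σ θ_i = -27193/600000000 rad ≈ -0.000045 rad

θ(16/5) = -27193/600000000 rad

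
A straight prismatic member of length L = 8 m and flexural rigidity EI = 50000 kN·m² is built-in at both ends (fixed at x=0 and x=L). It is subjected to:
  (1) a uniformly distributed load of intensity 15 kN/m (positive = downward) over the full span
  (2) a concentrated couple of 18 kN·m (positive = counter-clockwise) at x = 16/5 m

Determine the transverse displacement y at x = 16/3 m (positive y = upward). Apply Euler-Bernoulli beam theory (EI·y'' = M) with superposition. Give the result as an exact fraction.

y(16/3) = -14704/6328125 m

Load 1 — uniform load w=15 kN/m over full span:
  y_1 = -wx²(L-x)²/(24EI) = -15·(16/3)²·(8-(16/3))²/(24·50000) = -128/50625 m
Load 2 — applied couple M₀=18 kN·m at a=16/5 m (b=L-a=24/5):
  y_2 = (R_Ax³/6 - M_Ax²/2 - M₀(x-a)²/2)/EI  [x>a] with R_A=81/25, M_A=54/25 = ((81/25)·(16/3)³/6 - (54/25)·(16/3)²/2 - 18·((16/3)-(16/5))²/2)/50000 = 16/78125 m
Superposition: y = Σ y_i = -14704/6328125 m ≈ -0.002324 m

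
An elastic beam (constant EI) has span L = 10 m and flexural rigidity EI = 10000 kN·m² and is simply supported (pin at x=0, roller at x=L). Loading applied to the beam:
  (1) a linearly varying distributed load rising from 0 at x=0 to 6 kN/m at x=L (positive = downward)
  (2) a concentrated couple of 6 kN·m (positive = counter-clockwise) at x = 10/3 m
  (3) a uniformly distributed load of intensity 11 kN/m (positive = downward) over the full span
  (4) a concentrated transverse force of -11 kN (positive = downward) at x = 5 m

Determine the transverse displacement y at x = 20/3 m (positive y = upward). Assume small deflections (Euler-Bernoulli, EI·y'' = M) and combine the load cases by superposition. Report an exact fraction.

Load 1 — triangular load w₀=6 kN/m (0→w₀ over full span):
  y_1 = -w₀x(7L⁴-10L²x²+3x⁴)/(360LEI) = -6·(20/3)·(7·10⁴-10·10²·(20/3)²+3·(20/3)⁴)/(360·10·10000) = -17/486 m
Load 2 — applied couple M₀=6 kN·m at a=10/3 m (b=L-a=20/3):
  y_2 = (M₀x³/(6L)-M₀(x-a)²/2+C₁x)/EI  [x>a] with C₁=M₀(3b²-L²)/(6L)=10/3 = (6·(20/3)³/(6·10)-6·((20/3)-(10/3))²/2+(10/3)·(20/3))/10000 = 1/540 m
Load 3 — uniform load w=11 kN/m over full span:
  y_3 = -wx(L³-2Lx²+x³)/(24EI) = -11·(20/3)·(10³-2·10·(20/3)²+(20/3)³)/(24·10000) = -121/972 m
Load 4 — point force P=-11 kN at a=5 m (b=L-a=5):
  y_4 = -Pa(L-x)(2Lx-a²-x²)/(6LEI)  [x>a] = -(-11)·5·(10-(20/3))·(2·10·(20/3)-5²-(20/3)²)/(6·10·10000) = 253/12960 m
Superposition: y = Σ y_i = -5369/38880 m ≈ -0.138092 m

y(20/3) = -5369/38880 m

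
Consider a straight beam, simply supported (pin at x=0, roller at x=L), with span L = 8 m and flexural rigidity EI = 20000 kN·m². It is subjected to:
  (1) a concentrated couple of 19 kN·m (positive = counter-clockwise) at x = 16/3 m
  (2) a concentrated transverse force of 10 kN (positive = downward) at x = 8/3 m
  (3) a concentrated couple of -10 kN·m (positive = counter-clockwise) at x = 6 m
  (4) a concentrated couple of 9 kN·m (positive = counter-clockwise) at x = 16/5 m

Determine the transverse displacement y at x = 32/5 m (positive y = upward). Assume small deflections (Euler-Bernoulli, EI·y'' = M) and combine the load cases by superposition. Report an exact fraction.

Load 1 — applied couple M₀=19 kN·m at a=16/3 m (b=L-a=8/3):
  y_1 = (M₀x³/(6L)-M₀(x-a)²/2+C₁x)/EI  [x>a] with C₁=M₀(3b²-L²)/(6L)=-152/9 = (19·(32/5)³/(6·8)-19·((32/5)-(16/3))²/2+(-152/9)·(32/5))/20000 = -532/703125 m
Load 2 — point force P=10 kN at a=8/3 m (b=L-a=16/3):
  y_2 = -Pa(L-x)(2Lx-a²-x²)/(6LEI)  [x>a] = -10·(8/3)·(8-(32/5))·(2·8·(32/5)-(8/3)²-(32/5)²)/(6·8·20000) = -3056/1265625 m
Load 3 — applied couple M₀=-10 kN·m at a=6 m (b=L-a=2):
  y_3 = (M₀x³/(6L)-M₀(x-a)²/2+C₁x)/EI  [x>a] with C₁=M₀(3b²-L²)/(6L)=65/6 = ((-10)·(32/5)³/(6·8)-(-10)·((32/5)-6)²/2+(65/6)·(32/5))/20000 = 97/125000 m
Load 4 — applied couple M₀=9 kN·m at a=16/5 m (b=L-a=24/5):
  y_4 = (M₀x³/(6L)-M₀(x-a)²/2+C₁x)/EI  [x>a] with C₁=M₀(3b²-L²)/(6L)=24/25 = (9·(32/5)³/(6·8)-9·((32/5)-(16/5))²/2+(24/25)·(32/5))/20000 = 36/78125 m
Superposition: y = Σ y_i = -97931/50625000 m ≈ -0.001934 m

y(32/5) = -97931/50625000 m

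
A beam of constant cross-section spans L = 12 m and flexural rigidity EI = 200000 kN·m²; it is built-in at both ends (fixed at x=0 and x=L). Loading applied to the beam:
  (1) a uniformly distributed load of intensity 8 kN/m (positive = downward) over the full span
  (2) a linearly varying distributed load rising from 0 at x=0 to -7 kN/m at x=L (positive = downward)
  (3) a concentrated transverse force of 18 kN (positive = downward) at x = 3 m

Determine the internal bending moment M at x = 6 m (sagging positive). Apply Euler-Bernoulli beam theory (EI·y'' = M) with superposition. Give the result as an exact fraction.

M(6) = 135/4 kN·m

Load 1 — uniform load w=8 kN/m over full span:
  M_1 = wLx/2 - wL²/12 - wx²/2 = 8·12·6/2 - 8·12²/12 - 8·6²/2 = 48 kN·m
Load 2 — triangular load w₀=-7 kN/m (0→w₀ over full span):
  M_2 = 3w₀Lx/20 - w₀L²/30 - w₀x³/(6L) = 3·(-7)·12·6/20 - (-7)·12²/30 - (-7)·6³/(6·12) = -21 kN·m
Load 3 — point force P=18 kN at a=3 m (b=L-a=9):
  M_3 = Pa²(a+3b)(L-x)/L³ - Pa²b/L²  [x>a] = 18·3²·(3+3·9)·(12-6)/12³ - 18·3²·9/12² = 27/4 kN·m
Superposition: M = Σ M_i = 135/4 kN·m ≈ 33.750000 kN·m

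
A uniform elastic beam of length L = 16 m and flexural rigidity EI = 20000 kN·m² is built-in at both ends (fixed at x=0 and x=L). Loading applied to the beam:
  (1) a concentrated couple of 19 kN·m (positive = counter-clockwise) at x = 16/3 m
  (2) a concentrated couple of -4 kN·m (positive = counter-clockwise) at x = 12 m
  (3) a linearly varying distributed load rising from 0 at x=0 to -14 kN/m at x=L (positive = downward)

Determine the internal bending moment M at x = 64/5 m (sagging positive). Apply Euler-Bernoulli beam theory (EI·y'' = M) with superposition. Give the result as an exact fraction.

M(64/5) = -931/500 kN·m

Load 1 — applied couple M₀=19 kN·m at a=16/3 m (b=L-a=32/3):
  M_1 = R_Ax - M_A - M₀  [x>a] with R_A=19/12, M_A=0 = (19/12)·(64/5) - 0 - 19 = 19/15 kN·m
Load 2 — applied couple M₀=-4 kN·m at a=12 m (b=L-a=4):
  M_2 = R_Ax - M_A - M₀  [x>a] with R_A=-9/32, M_A=-5/4 = (-9/32)·(64/5) - (-5/4) - (-4) = 33/20 kN·m
Load 3 — triangular load w₀=-14 kN/m (0→w₀ over full span):
  M_3 = 3w₀Lx/20 - w₀L²/30 - w₀x³/(6L) = 3·(-14)·16·(64/5)/20 - (-14)·16²/30 - (-14)·(64/5)³/(6·16) = -1792/375 kN·m
Superposition: M = Σ M_i = -931/500 kN·m ≈ -1.862000 kN·m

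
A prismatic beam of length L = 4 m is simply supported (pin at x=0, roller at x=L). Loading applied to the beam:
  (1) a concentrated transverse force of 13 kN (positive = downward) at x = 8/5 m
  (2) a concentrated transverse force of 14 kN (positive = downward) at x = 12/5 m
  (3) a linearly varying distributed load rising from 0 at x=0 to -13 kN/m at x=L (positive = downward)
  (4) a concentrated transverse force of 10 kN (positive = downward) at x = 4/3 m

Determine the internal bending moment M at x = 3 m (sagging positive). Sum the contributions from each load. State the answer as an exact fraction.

M(3) = 667/120 kN·m

Load 1 — point force P=13 kN at a=8/5 m (b=L-a=12/5):
  M_1 = Pa(L-x)/L  [x>a] = 13·(8/5)·(4-3)/4 = 26/5 kN·m
Load 2 — point force P=14 kN at a=12/5 m (b=L-a=8/5):
  M_2 = Pa(L-x)/L  [x>a] = 14·(12/5)·(4-3)/4 = 42/5 kN·m
Load 3 — triangular load w₀=-13 kN/m (0→w₀ over full span):
  M_3 = w₀Lx/6 - w₀x³/(6L) = (-13)·4·3/6 - (-13)·3³/(6·4) = -91/8 kN·m
Load 4 — point force P=10 kN at a=4/3 m (b=L-a=8/3):
  M_4 = Pa(L-x)/L  [x>a] = 10·(4/3)·(4-3)/4 = 10/3 kN·m
Superposition: M = Σ M_i = 667/120 kN·m ≈ 5.558333 kN·m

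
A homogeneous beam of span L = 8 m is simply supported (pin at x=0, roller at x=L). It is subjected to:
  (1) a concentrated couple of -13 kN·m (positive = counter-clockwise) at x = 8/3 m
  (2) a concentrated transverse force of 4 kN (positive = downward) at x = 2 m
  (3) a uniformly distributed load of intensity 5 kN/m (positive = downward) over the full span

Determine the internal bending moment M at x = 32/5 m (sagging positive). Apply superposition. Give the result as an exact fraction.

M(32/5) = 149/5 kN·m

Load 1 — applied couple M₀=-13 kN·m at a=8/3 m (b=L-a=16/3):
  M_1 = M₀x/L - M₀  [x>a] = (-13)·(32/5)/8 - (-13) = 13/5 kN·m
Load 2 — point force P=4 kN at a=2 m (b=L-a=6):
  M_2 = Pa(L-x)/L  [x>a] = 4·2·(8-(32/5))/8 = 8/5 kN·m
Load 3 — uniform load w=5 kN/m over full span:
  M_3 = wx(L-x)/2 = 5·(32/5)·(8-(32/5))/2 = 128/5 kN·m
Superposition: M = Σ M_i = 149/5 kN·m ≈ 29.800000 kN·m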